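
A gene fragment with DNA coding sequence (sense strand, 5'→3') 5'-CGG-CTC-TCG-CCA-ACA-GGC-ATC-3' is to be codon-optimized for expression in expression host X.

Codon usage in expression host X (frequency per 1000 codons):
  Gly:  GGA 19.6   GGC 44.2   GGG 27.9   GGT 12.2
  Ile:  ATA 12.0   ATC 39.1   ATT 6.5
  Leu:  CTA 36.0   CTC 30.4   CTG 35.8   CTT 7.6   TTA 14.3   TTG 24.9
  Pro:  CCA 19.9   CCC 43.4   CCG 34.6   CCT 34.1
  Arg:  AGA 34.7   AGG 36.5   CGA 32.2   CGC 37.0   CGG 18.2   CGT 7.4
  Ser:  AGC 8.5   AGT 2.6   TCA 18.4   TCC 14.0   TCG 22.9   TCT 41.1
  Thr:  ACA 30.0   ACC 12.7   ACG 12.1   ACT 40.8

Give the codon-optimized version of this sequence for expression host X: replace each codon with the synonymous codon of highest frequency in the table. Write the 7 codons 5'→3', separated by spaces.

CGC CTA TCT CCC ACT GGC ATC

Codon 1 (Arg): best is CGC at 37.0.
Codon 2 (Leu): best is CTA at 36.0.
Codon 3 (Ser): best is TCT at 41.1.
Codon 4 (Pro): best is CCC at 43.4.
Codon 5 (Thr): best is ACT at 40.8.
Codon 6 (Gly): best is GGC at 44.2.
Codon 7 (Ile): best is ATC at 39.1.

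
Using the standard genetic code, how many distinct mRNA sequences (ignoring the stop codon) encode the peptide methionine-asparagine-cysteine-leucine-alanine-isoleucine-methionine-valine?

Met: 1 codon.
Asn: 2 codons.
Cys: 2 codons.
Leu: 6 codons.
Ala: 4 codons.
Ile: 3 codons.
Met: 1 codon.
Val: 4 codons.
1 × 2 × 2 × 6 × 4 × 3 × 1 × 4 = 1152.

1152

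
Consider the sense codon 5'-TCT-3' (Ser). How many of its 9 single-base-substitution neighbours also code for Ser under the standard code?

Position 1: none → 0 synonymous.
Position 2: none → 0 synonymous.
Position 3: TCC, TCA, TCG → 3 synonymous.
Total: 0 + 0 + 3 = 3.

3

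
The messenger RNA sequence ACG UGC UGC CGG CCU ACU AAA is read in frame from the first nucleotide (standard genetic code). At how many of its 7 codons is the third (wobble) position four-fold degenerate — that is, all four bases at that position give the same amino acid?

Codon 1 ACG (Thr): third position 4-fold.
Codon 2 UGC (Cys): third position 2-fold.
Codon 3 UGC (Cys): third position 2-fold.
Codon 4 CGG (Arg): third position 4-fold.
Codon 5 CCU (Pro): third position 4-fold.
Codon 6 ACU (Thr): third position 4-fold.
Codon 7 AAA (Lys): third position 2-fold.
Four-fold degenerate third positions: 4.

4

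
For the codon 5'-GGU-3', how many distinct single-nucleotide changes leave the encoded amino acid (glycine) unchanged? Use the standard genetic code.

3

Position 1: none → 0 synonymous.
Position 2: none → 0 synonymous.
Position 3: GGC, GGA, GGG → 3 synonymous.
Total: 0 + 0 + 3 = 3.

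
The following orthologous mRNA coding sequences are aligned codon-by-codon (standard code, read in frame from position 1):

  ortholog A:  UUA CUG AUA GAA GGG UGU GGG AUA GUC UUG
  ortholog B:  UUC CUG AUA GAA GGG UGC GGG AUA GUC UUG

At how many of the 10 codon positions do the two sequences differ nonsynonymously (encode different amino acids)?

Codon 1: UUA Leu / UUC Phe — nonsynonymous.
Codon 2: CUG Leu / CUG Leu — identical.
Codon 3: AUA Ile / AUA Ile — identical.
Codon 4: GAA Glu / GAA Glu — identical.
Codon 5: GGG Gly / GGG Gly — identical.
Codon 6: UGU Cys / UGC Cys — synonymous.
Codon 7: GGG Gly / GGG Gly — identical.
Codon 8: AUA Ile / AUA Ile — identical.
Codon 9: GUC Val / GUC Val — identical.
Codon 10: UUG Leu / UUG Leu — identical.
Nonsynonymous differences: 1.

1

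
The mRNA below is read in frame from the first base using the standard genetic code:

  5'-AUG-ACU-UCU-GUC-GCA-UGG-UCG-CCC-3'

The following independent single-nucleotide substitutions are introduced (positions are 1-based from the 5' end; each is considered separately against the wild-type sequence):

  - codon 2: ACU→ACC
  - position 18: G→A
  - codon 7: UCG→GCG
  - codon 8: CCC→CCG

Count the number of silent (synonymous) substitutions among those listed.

Codon 2: ACU (Thr) → ACC (Thr) — synonymous.
Codon 6: UGG (Trp) → UGA (Stop) — nonsense.
Codon 7: UCG (Ser) → GCG (Ala) — missense.
Codon 8: CCC (Pro) → CCG (Pro) — synonymous.
Synonymous: 2 of 4.

2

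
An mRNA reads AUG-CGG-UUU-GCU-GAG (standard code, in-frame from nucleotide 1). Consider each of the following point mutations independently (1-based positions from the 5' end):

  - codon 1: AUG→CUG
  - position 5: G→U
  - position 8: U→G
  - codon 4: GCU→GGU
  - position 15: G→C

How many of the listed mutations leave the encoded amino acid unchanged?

0

Codon 1: AUG (Met) → CUG (Leu) — missense.
Codon 2: CGG (Arg) → CUG (Leu) — missense.
Codon 3: UUU (Phe) → UGU (Cys) — missense.
Codon 4: GCU (Ala) → GGU (Gly) — missense.
Codon 5: GAG (Glu) → GAC (Asp) — missense.
Synonymous: 0 of 5.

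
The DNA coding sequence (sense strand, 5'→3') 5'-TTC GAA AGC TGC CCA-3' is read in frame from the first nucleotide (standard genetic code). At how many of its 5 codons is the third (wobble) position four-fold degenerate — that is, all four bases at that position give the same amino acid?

1

Codon 1 TTC (Phe): third position 2-fold.
Codon 2 GAA (Glu): third position 2-fold.
Codon 3 AGC (Ser): third position 2-fold.
Codon 4 TGC (Cys): third position 2-fold.
Codon 5 CCA (Pro): third position 4-fold.
Four-fold degenerate third positions: 1.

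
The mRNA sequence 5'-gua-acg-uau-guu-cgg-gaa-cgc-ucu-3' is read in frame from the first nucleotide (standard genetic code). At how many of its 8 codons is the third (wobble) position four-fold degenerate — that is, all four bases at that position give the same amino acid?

6

Codon 1 GUA (Val): third position 4-fold.
Codon 2 ACG (Thr): third position 4-fold.
Codon 3 UAU (Tyr): third position 2-fold.
Codon 4 GUU (Val): third position 4-fold.
Codon 5 CGG (Arg): third position 4-fold.
Codon 6 GAA (Glu): third position 2-fold.
Codon 7 CGC (Arg): third position 4-fold.
Codon 8 UCU (Ser): third position 4-fold.
Four-fold degenerate third positions: 6.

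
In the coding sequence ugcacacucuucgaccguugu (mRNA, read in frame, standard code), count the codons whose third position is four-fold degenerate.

3

Codon 1 UGC (Cys): third position 2-fold.
Codon 2 ACA (Thr): third position 4-fold.
Codon 3 CUC (Leu): third position 4-fold.
Codon 4 UUC (Phe): third position 2-fold.
Codon 5 GAC (Asp): third position 2-fold.
Codon 6 CGU (Arg): third position 4-fold.
Codon 7 UGU (Cys): third position 2-fold.
Four-fold degenerate third positions: 3.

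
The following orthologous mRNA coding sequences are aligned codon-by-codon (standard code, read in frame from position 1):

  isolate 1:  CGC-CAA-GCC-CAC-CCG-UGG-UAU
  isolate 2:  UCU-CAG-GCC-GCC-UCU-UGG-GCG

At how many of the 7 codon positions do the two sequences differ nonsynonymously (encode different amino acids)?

Codon 1: CGC Arg / UCU Ser — nonsynonymous.
Codon 2: CAA Gln / CAG Gln — synonymous.
Codon 3: GCC Ala / GCC Ala — identical.
Codon 4: CAC His / GCC Ala — nonsynonymous.
Codon 5: CCG Pro / UCU Ser — nonsynonymous.
Codon 6: UGG Trp / UGG Trp — identical.
Codon 7: UAU Tyr / GCG Ala — nonsynonymous.
Nonsynonymous differences: 4.

4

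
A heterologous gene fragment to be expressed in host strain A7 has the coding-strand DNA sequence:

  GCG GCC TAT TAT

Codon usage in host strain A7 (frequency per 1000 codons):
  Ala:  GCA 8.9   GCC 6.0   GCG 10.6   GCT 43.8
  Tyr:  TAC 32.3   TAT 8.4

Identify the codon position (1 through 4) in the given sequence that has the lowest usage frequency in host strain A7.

2

Codon 1 GCG (Ala): 10.6 per 1000.
Codon 2 GCC (Ala): 6.0 per 1000.
Codon 3 TAT (Tyr): 8.4 per 1000.
Codon 4 TAT (Tyr): 8.4 per 1000.
Lowest frequency is 6.0 at codon 2.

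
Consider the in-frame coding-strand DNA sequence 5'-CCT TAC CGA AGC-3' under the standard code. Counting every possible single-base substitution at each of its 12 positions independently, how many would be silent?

9

Codon 1 (CCT, Pro): 3 synonymous substitutions.
Codon 2 (TAC, Tyr): 1 synonymous substitution.
Codon 3 (CGA, Arg): 4 synonymous substitutions.
Codon 4 (AGC, Ser): 1 synonymous substitution.
Total: 3 + 1 + 4 + 1 = 9.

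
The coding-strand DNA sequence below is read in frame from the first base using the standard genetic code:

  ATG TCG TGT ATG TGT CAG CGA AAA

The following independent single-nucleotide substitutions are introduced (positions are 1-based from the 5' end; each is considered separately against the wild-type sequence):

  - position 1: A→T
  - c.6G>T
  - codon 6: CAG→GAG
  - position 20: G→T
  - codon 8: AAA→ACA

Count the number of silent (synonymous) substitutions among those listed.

Codon 1: ATG (Met) → TTG (Leu) — missense.
Codon 2: TCG (Ser) → TCT (Ser) — synonymous.
Codon 6: CAG (Gln) → GAG (Glu) — missense.
Codon 7: CGA (Arg) → CTA (Leu) — missense.
Codon 8: AAA (Lys) → ACA (Thr) — missense.
Synonymous: 1 of 5.

1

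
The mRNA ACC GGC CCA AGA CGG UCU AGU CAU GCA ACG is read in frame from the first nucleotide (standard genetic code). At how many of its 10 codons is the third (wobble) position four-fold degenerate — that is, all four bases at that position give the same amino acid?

7

Codon 1 ACC (Thr): third position 4-fold.
Codon 2 GGC (Gly): third position 4-fold.
Codon 3 CCA (Pro): third position 4-fold.
Codon 4 AGA (Arg): third position 2-fold.
Codon 5 CGG (Arg): third position 4-fold.
Codon 6 UCU (Ser): third position 4-fold.
Codon 7 AGU (Ser): third position 2-fold.
Codon 8 CAU (His): third position 2-fold.
Codon 9 GCA (Ala): third position 4-fold.
Codon 10 ACG (Thr): third position 4-fold.
Four-fold degenerate third positions: 7.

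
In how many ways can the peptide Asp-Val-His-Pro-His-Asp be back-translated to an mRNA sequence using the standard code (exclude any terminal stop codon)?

256

Asp: 2 codons.
Val: 4 codons.
His: 2 codons.
Pro: 4 codons.
His: 2 codons.
Asp: 2 codons.
2 × 4 × 2 × 4 × 2 × 2 = 256.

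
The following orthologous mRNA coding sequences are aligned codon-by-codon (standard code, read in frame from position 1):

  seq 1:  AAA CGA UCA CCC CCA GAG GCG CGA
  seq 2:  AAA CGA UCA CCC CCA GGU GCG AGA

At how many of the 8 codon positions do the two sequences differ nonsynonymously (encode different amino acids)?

Codon 1: AAA Lys / AAA Lys — identical.
Codon 2: CGA Arg / CGA Arg — identical.
Codon 3: UCA Ser / UCA Ser — identical.
Codon 4: CCC Pro / CCC Pro — identical.
Codon 5: CCA Pro / CCA Pro — identical.
Codon 6: GAG Glu / GGU Gly — nonsynonymous.
Codon 7: GCG Ala / GCG Ala — identical.
Codon 8: CGA Arg / AGA Arg — synonymous.
Nonsynonymous differences: 1.

1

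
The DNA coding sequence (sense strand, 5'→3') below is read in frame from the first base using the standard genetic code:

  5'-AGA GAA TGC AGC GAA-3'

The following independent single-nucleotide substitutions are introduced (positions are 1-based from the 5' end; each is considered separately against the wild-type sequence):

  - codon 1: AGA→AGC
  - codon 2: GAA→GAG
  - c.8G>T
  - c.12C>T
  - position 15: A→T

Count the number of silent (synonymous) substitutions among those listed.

2

Codon 1: AGA (Arg) → AGC (Ser) — missense.
Codon 2: GAA (Glu) → GAG (Glu) — synonymous.
Codon 3: TGC (Cys) → TTC (Phe) — missense.
Codon 4: AGC (Ser) → AGT (Ser) — synonymous.
Codon 5: GAA (Glu) → GAT (Asp) — missense.
Synonymous: 2 of 5.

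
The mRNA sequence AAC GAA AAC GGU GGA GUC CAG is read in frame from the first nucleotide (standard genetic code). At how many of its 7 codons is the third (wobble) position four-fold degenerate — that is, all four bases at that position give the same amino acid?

3

Codon 1 AAC (Asn): third position 2-fold.
Codon 2 GAA (Glu): third position 2-fold.
Codon 3 AAC (Asn): third position 2-fold.
Codon 4 GGU (Gly): third position 4-fold.
Codon 5 GGA (Gly): third position 4-fold.
Codon 6 GUC (Val): third position 4-fold.
Codon 7 CAG (Gln): third position 2-fold.
Four-fold degenerate third positions: 3.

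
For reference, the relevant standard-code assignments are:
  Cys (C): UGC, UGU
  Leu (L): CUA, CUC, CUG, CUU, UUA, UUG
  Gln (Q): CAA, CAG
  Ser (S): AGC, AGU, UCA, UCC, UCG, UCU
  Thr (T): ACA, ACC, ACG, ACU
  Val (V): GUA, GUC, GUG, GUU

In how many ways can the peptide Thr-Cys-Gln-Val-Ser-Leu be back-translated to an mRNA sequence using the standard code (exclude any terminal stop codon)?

Thr: 4 codons.
Cys: 2 codons.
Gln: 2 codons.
Val: 4 codons.
Ser: 6 codons.
Leu: 6 codons.
4 × 2 × 2 × 4 × 6 × 6 = 2304.

2304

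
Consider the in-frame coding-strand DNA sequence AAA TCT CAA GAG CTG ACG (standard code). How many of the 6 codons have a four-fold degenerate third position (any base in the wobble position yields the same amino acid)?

3

Codon 1 AAA (Lys): third position 2-fold.
Codon 2 TCT (Ser): third position 4-fold.
Codon 3 CAA (Gln): third position 2-fold.
Codon 4 GAG (Glu): third position 2-fold.
Codon 5 CTG (Leu): third position 4-fold.
Codon 6 ACG (Thr): third position 4-fold.
Four-fold degenerate third positions: 3.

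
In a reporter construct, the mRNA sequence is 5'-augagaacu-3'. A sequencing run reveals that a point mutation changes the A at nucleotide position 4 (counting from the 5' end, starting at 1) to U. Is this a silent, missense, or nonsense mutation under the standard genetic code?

Position 4 falls in codon 2: AGA → Arg.
After the substitution the codon is UGA → Stop.
The new codon is a stop codon, so this is a nonsense mutation.

nonsense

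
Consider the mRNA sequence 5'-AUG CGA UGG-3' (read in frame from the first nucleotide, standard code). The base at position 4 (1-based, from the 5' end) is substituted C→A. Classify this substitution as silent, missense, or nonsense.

Position 4 falls in codon 2: CGA → Arg.
After the substitution the codon is AGA → Arg.
Both encode Arg, so the change is synonymous.

silent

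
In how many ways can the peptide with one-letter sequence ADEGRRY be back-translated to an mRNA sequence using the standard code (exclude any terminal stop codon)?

4608

Ala: 4 codons.
Asp: 2 codons.
Glu: 2 codons.
Gly: 4 codons.
Arg: 6 codons.
Arg: 6 codons.
Tyr: 2 codons.
4 × 2 × 2 × 4 × 6 × 6 × 2 = 4608.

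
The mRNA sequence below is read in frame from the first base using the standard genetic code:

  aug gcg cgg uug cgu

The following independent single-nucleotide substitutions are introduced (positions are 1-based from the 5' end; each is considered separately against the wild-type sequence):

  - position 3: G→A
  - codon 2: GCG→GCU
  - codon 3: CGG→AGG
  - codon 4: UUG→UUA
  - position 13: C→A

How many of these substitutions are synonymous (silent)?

3

Codon 1: AUG (Met) → AUA (Ile) — missense.
Codon 2: GCG (Ala) → GCU (Ala) — synonymous.
Codon 3: CGG (Arg) → AGG (Arg) — synonymous.
Codon 4: UUG (Leu) → UUA (Leu) — synonymous.
Codon 5: CGU (Arg) → AGU (Ser) — missense.
Synonymous: 3 of 5.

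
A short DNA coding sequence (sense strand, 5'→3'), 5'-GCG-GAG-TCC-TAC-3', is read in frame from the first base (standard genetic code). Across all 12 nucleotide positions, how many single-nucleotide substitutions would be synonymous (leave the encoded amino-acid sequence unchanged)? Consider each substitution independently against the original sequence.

8

Codon 1 (GCG, Ala): 3 synonymous substitutions.
Codon 2 (GAG, Glu): 1 synonymous substitution.
Codon 3 (TCC, Ser): 3 synonymous substitutions.
Codon 4 (TAC, Tyr): 1 synonymous substitution.
Total: 3 + 1 + 3 + 1 = 8.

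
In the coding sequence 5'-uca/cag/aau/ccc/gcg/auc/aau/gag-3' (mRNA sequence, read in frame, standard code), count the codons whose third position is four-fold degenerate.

Codon 1 UCA (Ser): third position 4-fold.
Codon 2 CAG (Gln): third position 2-fold.
Codon 3 AAU (Asn): third position 2-fold.
Codon 4 CCC (Pro): third position 4-fold.
Codon 5 GCG (Ala): third position 4-fold.
Codon 6 AUC (Ile): third position 3-fold.
Codon 7 AAU (Asn): third position 2-fold.
Codon 8 GAG (Glu): third position 2-fold.
Four-fold degenerate third positions: 3.

3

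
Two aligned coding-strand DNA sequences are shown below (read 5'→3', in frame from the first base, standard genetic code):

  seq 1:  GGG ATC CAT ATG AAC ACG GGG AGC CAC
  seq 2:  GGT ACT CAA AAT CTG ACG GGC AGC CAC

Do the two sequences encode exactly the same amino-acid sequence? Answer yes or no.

no

Codon 1: GGG Gly / GGT Gly — synonymous.
Codon 2: ATC Ile / ACT Thr — nonsynonymous.
Codon 3: CAT His / CAA Gln — nonsynonymous.
Codon 4: ATG Met / AAT Asn — nonsynonymous.
Codon 5: AAC Asn / CTG Leu — nonsynonymous.
Codon 6: ACG Thr / ACG Thr — identical.
Codon 7: GGG Gly / GGC Gly — synonymous.
Codon 8: AGC Ser / AGC Ser — identical.
Codon 9: CAC His / CAC His — identical.
Nonsynonymous differences: 4 → different protein.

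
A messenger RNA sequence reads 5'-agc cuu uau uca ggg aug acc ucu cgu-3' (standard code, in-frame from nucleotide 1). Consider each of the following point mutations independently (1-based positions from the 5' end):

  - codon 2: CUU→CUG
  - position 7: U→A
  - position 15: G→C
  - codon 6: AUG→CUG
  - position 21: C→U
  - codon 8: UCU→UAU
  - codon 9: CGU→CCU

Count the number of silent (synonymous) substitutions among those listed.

3

Codon 2: CUU (Leu) → CUG (Leu) — synonymous.
Codon 3: UAU (Tyr) → AAU (Asn) — missense.
Codon 5: GGG (Gly) → GGC (Gly) — synonymous.
Codon 6: AUG (Met) → CUG (Leu) — missense.
Codon 7: ACC (Thr) → ACU (Thr) — synonymous.
Codon 8: UCU (Ser) → UAU (Tyr) — missense.
Codon 9: CGU (Arg) → CCU (Pro) — missense.
Synonymous: 3 of 7.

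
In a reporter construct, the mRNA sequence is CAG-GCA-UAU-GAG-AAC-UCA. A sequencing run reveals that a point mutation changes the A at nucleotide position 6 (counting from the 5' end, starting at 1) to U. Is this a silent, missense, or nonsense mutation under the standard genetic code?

Position 6 falls in codon 2: GCA → Ala.
After the substitution the codon is GCU → Ala.
Both encode Ala, so the change is synonymous.

silent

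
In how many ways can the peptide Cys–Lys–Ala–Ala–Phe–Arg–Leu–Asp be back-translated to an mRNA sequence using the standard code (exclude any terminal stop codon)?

Cys: 2 codons.
Lys: 2 codons.
Ala: 4 codons.
Ala: 4 codons.
Phe: 2 codons.
Arg: 6 codons.
Leu: 6 codons.
Asp: 2 codons.
2 × 2 × 4 × 4 × 2 × 6 × 6 × 2 = 9216.

9216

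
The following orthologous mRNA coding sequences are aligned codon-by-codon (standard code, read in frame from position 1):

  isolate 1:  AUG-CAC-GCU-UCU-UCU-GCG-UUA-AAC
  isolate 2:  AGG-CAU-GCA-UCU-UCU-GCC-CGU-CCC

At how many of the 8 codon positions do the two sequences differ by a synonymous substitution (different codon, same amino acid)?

3

Codon 1: AUG Met / AGG Arg — nonsynonymous.
Codon 2: CAC His / CAU His — synonymous.
Codon 3: GCU Ala / GCA Ala — synonymous.
Codon 4: UCU Ser / UCU Ser — identical.
Codon 5: UCU Ser / UCU Ser — identical.
Codon 6: GCG Ala / GCC Ala — synonymous.
Codon 7: UUA Leu / CGU Arg — nonsynonymous.
Codon 8: AAC Asn / CCC Pro — nonsynonymous.
Synonymous differences: 3.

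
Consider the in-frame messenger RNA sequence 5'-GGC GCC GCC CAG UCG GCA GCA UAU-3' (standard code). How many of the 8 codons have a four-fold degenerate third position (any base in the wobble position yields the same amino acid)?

Codon 1 GGC (Gly): third position 4-fold.
Codon 2 GCC (Ala): third position 4-fold.
Codon 3 GCC (Ala): third position 4-fold.
Codon 4 CAG (Gln): third position 2-fold.
Codon 5 UCG (Ser): third position 4-fold.
Codon 6 GCA (Ala): third position 4-fold.
Codon 7 GCA (Ala): third position 4-fold.
Codon 8 UAU (Tyr): third position 2-fold.
Four-fold degenerate third positions: 6.

6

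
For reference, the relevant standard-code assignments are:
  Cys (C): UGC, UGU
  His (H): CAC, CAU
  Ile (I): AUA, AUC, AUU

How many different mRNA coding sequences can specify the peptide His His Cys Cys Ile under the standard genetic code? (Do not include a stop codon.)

His: 2 codons.
His: 2 codons.
Cys: 2 codons.
Cys: 2 codons.
Ile: 3 codons.
2 × 2 × 2 × 2 × 3 = 48.

48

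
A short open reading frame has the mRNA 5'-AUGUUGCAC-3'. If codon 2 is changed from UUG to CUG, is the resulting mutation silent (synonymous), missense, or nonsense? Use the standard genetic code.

Position 4 falls in codon 2: UUG → Leu.
After the substitution the codon is CUG → Leu.
Both encode Leu, so the change is synonymous.

silent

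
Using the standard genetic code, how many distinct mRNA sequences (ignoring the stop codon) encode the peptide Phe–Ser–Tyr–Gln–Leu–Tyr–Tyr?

Phe: 2 codons.
Ser: 6 codons.
Tyr: 2 codons.
Gln: 2 codons.
Leu: 6 codons.
Tyr: 2 codons.
Tyr: 2 codons.
2 × 6 × 2 × 2 × 6 × 2 × 2 = 1152.

1152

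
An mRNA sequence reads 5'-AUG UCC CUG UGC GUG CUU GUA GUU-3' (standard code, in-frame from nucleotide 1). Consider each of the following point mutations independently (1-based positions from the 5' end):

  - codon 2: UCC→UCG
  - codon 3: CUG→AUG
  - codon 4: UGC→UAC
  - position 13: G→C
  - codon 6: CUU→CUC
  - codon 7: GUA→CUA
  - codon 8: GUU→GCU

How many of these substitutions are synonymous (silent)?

2

Codon 2: UCC (Ser) → UCG (Ser) — synonymous.
Codon 3: CUG (Leu) → AUG (Met) — missense.
Codon 4: UGC (Cys) → UAC (Tyr) — missense.
Codon 5: GUG (Val) → CUG (Leu) — missense.
Codon 6: CUU (Leu) → CUC (Leu) — synonymous.
Codon 7: GUA (Val) → CUA (Leu) — missense.
Codon 8: GUU (Val) → GCU (Ala) — missense.
Synonymous: 2 of 7.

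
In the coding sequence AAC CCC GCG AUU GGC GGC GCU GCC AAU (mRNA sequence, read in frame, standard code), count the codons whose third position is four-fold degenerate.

Codon 1 AAC (Asn): third position 2-fold.
Codon 2 CCC (Pro): third position 4-fold.
Codon 3 GCG (Ala): third position 4-fold.
Codon 4 AUU (Ile): third position 3-fold.
Codon 5 GGC (Gly): third position 4-fold.
Codon 6 GGC (Gly): third position 4-fold.
Codon 7 GCU (Ala): third position 4-fold.
Codon 8 GCC (Ala): third position 4-fold.
Codon 9 AAU (Asn): third position 2-fold.
Four-fold degenerate third positions: 6.

6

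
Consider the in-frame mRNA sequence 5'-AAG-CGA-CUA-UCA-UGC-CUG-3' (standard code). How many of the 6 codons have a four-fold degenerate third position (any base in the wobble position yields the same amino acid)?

4

Codon 1 AAG (Lys): third position 2-fold.
Codon 2 CGA (Arg): third position 4-fold.
Codon 3 CUA (Leu): third position 4-fold.
Codon 4 UCA (Ser): third position 4-fold.
Codon 5 UGC (Cys): third position 2-fold.
Codon 6 CUG (Leu): third position 4-fold.
Four-fold degenerate third positions: 4.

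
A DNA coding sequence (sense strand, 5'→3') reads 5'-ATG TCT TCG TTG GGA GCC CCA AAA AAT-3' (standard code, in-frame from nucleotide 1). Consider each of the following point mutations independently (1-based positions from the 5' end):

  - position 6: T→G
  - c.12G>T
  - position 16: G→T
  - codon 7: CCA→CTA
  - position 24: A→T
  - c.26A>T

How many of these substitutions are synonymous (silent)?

Codon 2: TCT (Ser) → TCG (Ser) — synonymous.
Codon 4: TTG (Leu) → TTT (Phe) — missense.
Codon 6: GCC (Ala) → TCC (Ser) — missense.
Codon 7: CCA (Pro) → CTA (Leu) — missense.
Codon 8: AAA (Lys) → AAT (Asn) — missense.
Codon 9: AAT (Asn) → ATT (Ile) — missense.
Synonymous: 1 of 6.

1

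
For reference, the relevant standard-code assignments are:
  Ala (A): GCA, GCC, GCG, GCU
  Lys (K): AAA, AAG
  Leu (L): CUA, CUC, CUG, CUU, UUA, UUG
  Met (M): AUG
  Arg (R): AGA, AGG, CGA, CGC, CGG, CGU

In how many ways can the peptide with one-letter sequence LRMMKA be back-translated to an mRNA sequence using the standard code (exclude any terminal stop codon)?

Leu: 6 codons.
Arg: 6 codons.
Met: 1 codon.
Met: 1 codon.
Lys: 2 codons.
Ala: 4 codons.
6 × 6 × 1 × 1 × 2 × 4 = 288.

288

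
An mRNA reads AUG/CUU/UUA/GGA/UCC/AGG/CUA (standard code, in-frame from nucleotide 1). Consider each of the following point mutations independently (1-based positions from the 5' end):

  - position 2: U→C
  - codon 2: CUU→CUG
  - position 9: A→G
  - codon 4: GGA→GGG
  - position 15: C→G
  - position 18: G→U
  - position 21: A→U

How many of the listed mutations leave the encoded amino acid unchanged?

Codon 1: AUG (Met) → ACG (Thr) — missense.
Codon 2: CUU (Leu) → CUG (Leu) — synonymous.
Codon 3: UUA (Leu) → UUG (Leu) — synonymous.
Codon 4: GGA (Gly) → GGG (Gly) — synonymous.
Codon 5: UCC (Ser) → UCG (Ser) — synonymous.
Codon 6: AGG (Arg) → AGU (Ser) — missense.
Codon 7: CUA (Leu) → CUU (Leu) — synonymous.
Synonymous: 5 of 7.

5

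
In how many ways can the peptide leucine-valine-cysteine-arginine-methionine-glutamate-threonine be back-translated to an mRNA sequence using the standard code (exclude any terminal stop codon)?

Leu: 6 codons.
Val: 4 codons.
Cys: 2 codons.
Arg: 6 codons.
Met: 1 codon.
Glu: 2 codons.
Thr: 4 codons.
6 × 4 × 2 × 6 × 1 × 2 × 4 = 2304.

2304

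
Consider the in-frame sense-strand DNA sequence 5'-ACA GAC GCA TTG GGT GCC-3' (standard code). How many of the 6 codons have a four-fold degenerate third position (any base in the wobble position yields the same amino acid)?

4

Codon 1 ACA (Thr): third position 4-fold.
Codon 2 GAC (Asp): third position 2-fold.
Codon 3 GCA (Ala): third position 4-fold.
Codon 4 TTG (Leu): third position 2-fold.
Codon 5 GGT (Gly): third position 4-fold.
Codon 6 GCC (Ala): third position 4-fold.
Four-fold degenerate third positions: 4.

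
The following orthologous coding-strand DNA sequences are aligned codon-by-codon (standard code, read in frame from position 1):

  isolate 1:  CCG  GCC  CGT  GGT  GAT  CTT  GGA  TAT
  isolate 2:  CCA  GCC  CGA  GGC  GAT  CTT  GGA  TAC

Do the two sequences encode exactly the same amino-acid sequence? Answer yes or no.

Codon 1: CCG Pro / CCA Pro — synonymous.
Codon 2: GCC Ala / GCC Ala — identical.
Codon 3: CGT Arg / CGA Arg — synonymous.
Codon 4: GGT Gly / GGC Gly — synonymous.
Codon 5: GAT Asp / GAT Asp — identical.
Codon 6: CTT Leu / CTT Leu — identical.
Codon 7: GGA Gly / GGA Gly — identical.
Codon 8: TAT Tyr / TAC Tyr — synonymous.
Nonsynonymous differences: 0 → same protein.

yes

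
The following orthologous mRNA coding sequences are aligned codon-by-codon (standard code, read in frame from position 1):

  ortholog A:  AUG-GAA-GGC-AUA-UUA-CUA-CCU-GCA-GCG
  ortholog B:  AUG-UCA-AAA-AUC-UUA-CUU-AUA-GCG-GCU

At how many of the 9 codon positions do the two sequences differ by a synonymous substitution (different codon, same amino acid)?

4

Codon 1: AUG Met / AUG Met — identical.
Codon 2: GAA Glu / UCA Ser — nonsynonymous.
Codon 3: GGC Gly / AAA Lys — nonsynonymous.
Codon 4: AUA Ile / AUC Ile — synonymous.
Codon 5: UUA Leu / UUA Leu — identical.
Codon 6: CUA Leu / CUU Leu — synonymous.
Codon 7: CCU Pro / AUA Ile — nonsynonymous.
Codon 8: GCA Ala / GCG Ala — synonymous.
Codon 9: GCG Ala / GCU Ala — synonymous.
Synonymous differences: 4.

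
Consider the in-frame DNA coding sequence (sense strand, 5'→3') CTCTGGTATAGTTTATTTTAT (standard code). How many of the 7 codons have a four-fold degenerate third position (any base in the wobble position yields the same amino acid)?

Codon 1 CTC (Leu): third position 4-fold.
Codon 2 TGG (Trp): third position 1-fold.
Codon 3 TAT (Tyr): third position 2-fold.
Codon 4 AGT (Ser): third position 2-fold.
Codon 5 TTA (Leu): third position 2-fold.
Codon 6 TTT (Phe): third position 2-fold.
Codon 7 TAT (Tyr): third position 2-fold.
Four-fold degenerate third positions: 1.

1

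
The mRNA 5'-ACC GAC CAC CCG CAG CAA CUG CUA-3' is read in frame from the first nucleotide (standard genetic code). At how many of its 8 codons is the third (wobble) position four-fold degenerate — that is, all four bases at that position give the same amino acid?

Codon 1 ACC (Thr): third position 4-fold.
Codon 2 GAC (Asp): third position 2-fold.
Codon 3 CAC (His): third position 2-fold.
Codon 4 CCG (Pro): third position 4-fold.
Codon 5 CAG (Gln): third position 2-fold.
Codon 6 CAA (Gln): third position 2-fold.
Codon 7 CUG (Leu): third position 4-fold.
Codon 8 CUA (Leu): third position 4-fold.
Four-fold degenerate third positions: 4.

4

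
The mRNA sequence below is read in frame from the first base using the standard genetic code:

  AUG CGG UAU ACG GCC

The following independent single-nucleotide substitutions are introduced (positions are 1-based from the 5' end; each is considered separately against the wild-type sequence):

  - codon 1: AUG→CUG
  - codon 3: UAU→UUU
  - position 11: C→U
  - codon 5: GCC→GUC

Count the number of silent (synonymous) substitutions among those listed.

Codon 1: AUG (Met) → CUG (Leu) — missense.
Codon 3: UAU (Tyr) → UUU (Phe) — missense.
Codon 4: ACG (Thr) → AUG (Met) — missense.
Codon 5: GCC (Ala) → GUC (Val) — missense.
Synonymous: 0 of 4.

0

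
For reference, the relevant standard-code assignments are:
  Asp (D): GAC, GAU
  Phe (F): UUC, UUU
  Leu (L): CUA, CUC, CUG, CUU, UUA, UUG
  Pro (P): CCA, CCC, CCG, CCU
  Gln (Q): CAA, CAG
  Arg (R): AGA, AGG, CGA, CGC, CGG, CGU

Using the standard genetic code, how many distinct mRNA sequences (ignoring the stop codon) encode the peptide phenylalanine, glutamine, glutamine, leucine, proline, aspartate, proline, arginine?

9216

Phe: 2 codons.
Gln: 2 codons.
Gln: 2 codons.
Leu: 6 codons.
Pro: 4 codons.
Asp: 2 codons.
Pro: 4 codons.
Arg: 6 codons.
2 × 2 × 2 × 6 × 4 × 2 × 4 × 6 = 9216.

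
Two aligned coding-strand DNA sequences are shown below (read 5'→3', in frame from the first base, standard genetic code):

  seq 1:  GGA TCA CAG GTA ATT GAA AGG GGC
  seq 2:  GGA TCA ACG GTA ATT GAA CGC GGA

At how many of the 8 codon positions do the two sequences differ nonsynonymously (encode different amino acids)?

1

Codon 1: GGA Gly / GGA Gly — identical.
Codon 2: TCA Ser / TCA Ser — identical.
Codon 3: CAG Gln / ACG Thr — nonsynonymous.
Codon 4: GTA Val / GTA Val — identical.
Codon 5: ATT Ile / ATT Ile — identical.
Codon 6: GAA Glu / GAA Glu — identical.
Codon 7: AGG Arg / CGC Arg — synonymous.
Codon 8: GGC Gly / GGA Gly — synonymous.
Nonsynonymous differences: 1.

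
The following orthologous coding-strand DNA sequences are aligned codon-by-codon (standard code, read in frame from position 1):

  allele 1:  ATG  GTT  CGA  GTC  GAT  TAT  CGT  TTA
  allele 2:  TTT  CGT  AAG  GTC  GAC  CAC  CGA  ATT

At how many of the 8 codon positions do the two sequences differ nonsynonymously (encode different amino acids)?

5

Codon 1: ATG Met / TTT Phe — nonsynonymous.
Codon 2: GTT Val / CGT Arg — nonsynonymous.
Codon 3: CGA Arg / AAG Lys — nonsynonymous.
Codon 4: GTC Val / GTC Val — identical.
Codon 5: GAT Asp / GAC Asp — synonymous.
Codon 6: TAT Tyr / CAC His — nonsynonymous.
Codon 7: CGT Arg / CGA Arg — synonymous.
Codon 8: TTA Leu / ATT Ile — nonsynonymous.
Nonsynonymous differences: 5.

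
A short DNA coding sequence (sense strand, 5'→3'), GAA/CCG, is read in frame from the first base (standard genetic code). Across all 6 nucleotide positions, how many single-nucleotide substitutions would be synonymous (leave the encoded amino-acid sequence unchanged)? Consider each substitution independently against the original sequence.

Codon 1 (GAA, Glu): 1 synonymous substitution.
Codon 2 (CCG, Pro): 3 synonymous substitutions.
Total: 1 + 3 = 4.

4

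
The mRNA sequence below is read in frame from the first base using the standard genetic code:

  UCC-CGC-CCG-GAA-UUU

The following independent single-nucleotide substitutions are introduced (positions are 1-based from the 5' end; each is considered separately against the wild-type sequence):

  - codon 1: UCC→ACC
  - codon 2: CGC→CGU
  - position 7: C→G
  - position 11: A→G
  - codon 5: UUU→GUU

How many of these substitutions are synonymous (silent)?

1

Codon 1: UCC (Ser) → ACC (Thr) — missense.
Codon 2: CGC (Arg) → CGU (Arg) — synonymous.
Codon 3: CCG (Pro) → GCG (Ala) — missense.
Codon 4: GAA (Glu) → GGA (Gly) — missense.
Codon 5: UUU (Phe) → GUU (Val) — missense.
Synonymous: 1 of 5.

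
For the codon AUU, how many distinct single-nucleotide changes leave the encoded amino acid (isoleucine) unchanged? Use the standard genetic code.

2

Position 1: none → 0 synonymous.
Position 2: none → 0 synonymous.
Position 3: AUC, AUA → 2 synonymous.
Total: 0 + 0 + 2 = 2.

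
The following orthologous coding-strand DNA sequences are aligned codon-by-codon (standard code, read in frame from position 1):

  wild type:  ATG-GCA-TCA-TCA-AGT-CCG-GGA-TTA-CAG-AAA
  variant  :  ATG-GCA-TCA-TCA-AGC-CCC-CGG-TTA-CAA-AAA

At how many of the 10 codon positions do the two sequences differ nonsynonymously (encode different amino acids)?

Codon 1: ATG Met / ATG Met — identical.
Codon 2: GCA Ala / GCA Ala — identical.
Codon 3: TCA Ser / TCA Ser — identical.
Codon 4: TCA Ser / TCA Ser — identical.
Codon 5: AGT Ser / AGC Ser — synonymous.
Codon 6: CCG Pro / CCC Pro — synonymous.
Codon 7: GGA Gly / CGG Arg — nonsynonymous.
Codon 8: TTA Leu / TTA Leu — identical.
Codon 9: CAG Gln / CAA Gln — synonymous.
Codon 10: AAA Lys / AAA Lys — identical.
Nonsynonymous differences: 1.

1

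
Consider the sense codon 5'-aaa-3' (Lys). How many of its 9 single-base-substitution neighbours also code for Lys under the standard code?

1

Position 1: none → 0 synonymous.
Position 2: none → 0 synonymous.
Position 3: AAG → 1 synonymous.
Total: 0 + 0 + 1 = 1.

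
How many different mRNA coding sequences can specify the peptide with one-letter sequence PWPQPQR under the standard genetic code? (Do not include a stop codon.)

Pro: 4 codons.
Trp: 1 codon.
Pro: 4 codons.
Gln: 2 codons.
Pro: 4 codons.
Gln: 2 codons.
Arg: 6 codons.
4 × 1 × 4 × 2 × 4 × 2 × 6 = 1536.

1536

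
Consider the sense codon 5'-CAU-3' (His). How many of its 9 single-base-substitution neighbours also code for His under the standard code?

Position 1: none → 0 synonymous.
Position 2: none → 0 synonymous.
Position 3: CAC → 1 synonymous.
Total: 0 + 0 + 1 = 1.

1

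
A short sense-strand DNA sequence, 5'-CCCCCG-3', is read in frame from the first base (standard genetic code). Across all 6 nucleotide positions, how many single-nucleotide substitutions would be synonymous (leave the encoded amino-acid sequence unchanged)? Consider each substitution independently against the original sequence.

6

Codon 1 (CCC, Pro): 3 synonymous substitutions.
Codon 2 (CCG, Pro): 3 synonymous substitutions.
Total: 3 + 3 = 6.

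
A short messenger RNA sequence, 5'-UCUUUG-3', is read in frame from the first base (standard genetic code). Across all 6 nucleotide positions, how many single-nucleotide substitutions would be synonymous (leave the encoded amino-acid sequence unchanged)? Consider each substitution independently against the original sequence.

Codon 1 (UCU, Ser): 3 synonymous substitutions.
Codon 2 (UUG, Leu): 2 synonymous substitutions.
Total: 3 + 2 = 5.

5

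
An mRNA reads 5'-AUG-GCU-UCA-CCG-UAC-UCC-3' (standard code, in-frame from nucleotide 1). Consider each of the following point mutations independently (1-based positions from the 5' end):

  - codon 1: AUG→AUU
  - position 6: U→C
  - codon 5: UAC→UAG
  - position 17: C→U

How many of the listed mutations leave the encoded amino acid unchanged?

1

Codon 1: AUG (Met) → AUU (Ile) — missense.
Codon 2: GCU (Ala) → GCC (Ala) — synonymous.
Codon 5: UAC (Tyr) → UAG (Stop) — nonsense.
Codon 6: UCC (Ser) → UUC (Phe) — missense.
Synonymous: 1 of 4.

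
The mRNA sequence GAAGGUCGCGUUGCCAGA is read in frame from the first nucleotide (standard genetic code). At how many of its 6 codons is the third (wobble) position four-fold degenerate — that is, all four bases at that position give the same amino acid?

4

Codon 1 GAA (Glu): third position 2-fold.
Codon 2 GGU (Gly): third position 4-fold.
Codon 3 CGC (Arg): third position 4-fold.
Codon 4 GUU (Val): third position 4-fold.
Codon 5 GCC (Ala): third position 4-fold.
Codon 6 AGA (Arg): third position 2-fold.
Four-fold degenerate third positions: 4.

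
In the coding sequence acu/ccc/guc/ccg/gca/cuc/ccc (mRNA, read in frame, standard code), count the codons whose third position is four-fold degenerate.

7

Codon 1 ACU (Thr): third position 4-fold.
Codon 2 CCC (Pro): third position 4-fold.
Codon 3 GUC (Val): third position 4-fold.
Codon 4 CCG (Pro): third position 4-fold.
Codon 5 GCA (Ala): third position 4-fold.
Codon 6 CUC (Leu): third position 4-fold.
Codon 7 CCC (Pro): third position 4-fold.
Four-fold degenerate third positions: 7.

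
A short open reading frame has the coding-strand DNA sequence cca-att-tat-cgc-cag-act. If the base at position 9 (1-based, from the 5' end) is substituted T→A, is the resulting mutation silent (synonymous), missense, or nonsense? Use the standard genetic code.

Position 9 falls in codon 3: TAT → Tyr.
After the substitution the codon is TAA → Stop.
The new codon is a stop codon, so this is a nonsense mutation.

nonsense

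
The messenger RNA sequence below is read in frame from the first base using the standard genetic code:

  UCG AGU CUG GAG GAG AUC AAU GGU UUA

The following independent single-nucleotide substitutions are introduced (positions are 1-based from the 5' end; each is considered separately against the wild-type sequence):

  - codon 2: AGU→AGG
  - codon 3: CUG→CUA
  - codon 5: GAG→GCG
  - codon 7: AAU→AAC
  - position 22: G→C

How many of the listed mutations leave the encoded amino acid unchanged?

Codon 2: AGU (Ser) → AGG (Arg) — missense.
Codon 3: CUG (Leu) → CUA (Leu) — synonymous.
Codon 5: GAG (Glu) → GCG (Ala) — missense.
Codon 7: AAU (Asn) → AAC (Asn) — synonymous.
Codon 8: GGU (Gly) → CGU (Arg) — missense.
Synonymous: 2 of 5.

2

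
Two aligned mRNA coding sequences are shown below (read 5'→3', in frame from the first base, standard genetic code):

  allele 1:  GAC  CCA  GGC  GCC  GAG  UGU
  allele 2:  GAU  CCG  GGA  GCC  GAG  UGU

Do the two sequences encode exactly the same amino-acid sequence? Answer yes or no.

Codon 1: GAC Asp / GAU Asp — synonymous.
Codon 2: CCA Pro / CCG Pro — synonymous.
Codon 3: GGC Gly / GGA Gly — synonymous.
Codon 4: GCC Ala / GCC Ala — identical.
Codon 5: GAG Glu / GAG Glu — identical.
Codon 6: UGU Cys / UGU Cys — identical.
Nonsynonymous differences: 0 → same protein.

yes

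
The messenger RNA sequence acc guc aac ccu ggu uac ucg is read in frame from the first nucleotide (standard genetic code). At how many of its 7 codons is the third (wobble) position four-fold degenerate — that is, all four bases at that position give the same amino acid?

5

Codon 1 ACC (Thr): third position 4-fold.
Codon 2 GUC (Val): third position 4-fold.
Codon 3 AAC (Asn): third position 2-fold.
Codon 4 CCU (Pro): third position 4-fold.
Codon 5 GGU (Gly): third position 4-fold.
Codon 6 UAC (Tyr): third position 2-fold.
Codon 7 UCG (Ser): third position 4-fold.
Four-fold degenerate third positions: 5.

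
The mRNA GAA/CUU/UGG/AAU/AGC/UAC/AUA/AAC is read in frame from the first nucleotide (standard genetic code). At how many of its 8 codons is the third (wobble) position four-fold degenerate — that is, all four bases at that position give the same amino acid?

Codon 1 GAA (Glu): third position 2-fold.
Codon 2 CUU (Leu): third position 4-fold.
Codon 3 UGG (Trp): third position 1-fold.
Codon 4 AAU (Asn): third position 2-fold.
Codon 5 AGC (Ser): third position 2-fold.
Codon 6 UAC (Tyr): third position 2-fold.
Codon 7 AUA (Ile): third position 3-fold.
Codon 8 AAC (Asn): third position 2-fold.
Four-fold degenerate third positions: 1.

1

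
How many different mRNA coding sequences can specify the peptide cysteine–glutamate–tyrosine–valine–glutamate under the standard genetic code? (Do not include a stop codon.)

64

Cys: 2 codons.
Glu: 2 codons.
Tyr: 2 codons.
Val: 4 codons.
Glu: 2 codons.
2 × 2 × 2 × 4 × 2 = 64.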